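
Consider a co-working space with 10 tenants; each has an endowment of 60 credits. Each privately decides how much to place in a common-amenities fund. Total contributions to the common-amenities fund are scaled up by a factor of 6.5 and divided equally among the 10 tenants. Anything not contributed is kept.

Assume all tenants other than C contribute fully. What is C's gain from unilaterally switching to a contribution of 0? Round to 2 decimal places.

Switching from a contribution of 60 to 0 lets C keep an extra 60 credits, but lowers the common-amenities fund by 60, which costs C their own share of that drop: 6.5/10 × 60 = 39.00.
Net gain = 60 − 39.00 = 21.00. The private return per contributed unit (0.6500) is below 1, so free-riding is indeed the best response regardless of what the others do.

21.00 credits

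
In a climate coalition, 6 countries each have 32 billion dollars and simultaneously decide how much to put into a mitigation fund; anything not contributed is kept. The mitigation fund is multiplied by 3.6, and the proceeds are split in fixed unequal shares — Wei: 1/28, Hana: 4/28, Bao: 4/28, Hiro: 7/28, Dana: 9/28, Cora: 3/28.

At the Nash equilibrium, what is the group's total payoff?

A player with share s gets back 3.6·s per unit contributed, so full contribution is dominant for anyone with s > 1/3.6 = 0.2778 and zero contribution is dominant for anyone below.
Only Dana (9/28) clears that bar, contributing 32; the remaining 5 contribute 0. Total contributed: 32.
The mitigation fund pays out 3.6 × 32 = 115.20 in total (split across the unequal shares, but the aggregate is all that matters for the group sum).
The 5 free-riders keep 32 each, adding 160. Group total = 160 + 115.20 = 275.20.

275.20 billion dollars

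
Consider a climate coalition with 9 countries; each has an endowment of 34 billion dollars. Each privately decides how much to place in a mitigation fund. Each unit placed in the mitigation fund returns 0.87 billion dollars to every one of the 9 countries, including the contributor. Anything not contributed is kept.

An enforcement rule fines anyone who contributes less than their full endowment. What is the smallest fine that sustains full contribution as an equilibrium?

Given the others contribute fully, the best deviation is to contribute 0 (any partial contribution still incurs the fine and gives up units whose private return 0.87 is below 1).
Deviating from 34 to 0 saves 34 billion dollars but forfeits the deviator's share of the drop in the mitigation fund: 0.87 × 34 = 29.58.
So the deviation gain is 34 − 29.58 = 4.42, and the fine must be at least 4.42 billion dollars to wipe it out.

4.42 billion dollars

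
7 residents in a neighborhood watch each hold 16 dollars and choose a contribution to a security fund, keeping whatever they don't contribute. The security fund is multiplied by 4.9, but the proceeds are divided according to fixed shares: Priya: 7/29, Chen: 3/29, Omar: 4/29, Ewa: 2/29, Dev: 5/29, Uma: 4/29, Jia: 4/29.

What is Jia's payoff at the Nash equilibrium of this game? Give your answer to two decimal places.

26.81 dollars

Player j's private return per contributed unit is 4.9 × (j's share). Contributing is weakly dominant for j when that share is at least 1/4.9 = 0.2041, and contributing 0 is dominant otherwise.
Priya alone (share 7/29) is above the threshold, contributing 16; the remaining 6 contribute 0. Total contributed: 16.
Jia keeps 16 and receives 4.9 × 16 × 4/29 = 10.81 from the security fund, for a payoff of 26.81.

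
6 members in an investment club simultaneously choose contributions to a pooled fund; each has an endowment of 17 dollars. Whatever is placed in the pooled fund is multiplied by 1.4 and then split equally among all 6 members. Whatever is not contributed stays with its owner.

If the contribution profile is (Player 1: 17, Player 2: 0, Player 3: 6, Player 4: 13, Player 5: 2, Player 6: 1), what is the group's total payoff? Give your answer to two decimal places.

Total contributed: 17 + 0 + 6 + 13 + 2 + 1 = 39; total kept: 6 × 17 − 39 = 63.
The pooled fund pays out 1.4 × 39 = 54.60 in aggregate.
Group total = 63 + 54.60 = 117.60.

117.60 dollars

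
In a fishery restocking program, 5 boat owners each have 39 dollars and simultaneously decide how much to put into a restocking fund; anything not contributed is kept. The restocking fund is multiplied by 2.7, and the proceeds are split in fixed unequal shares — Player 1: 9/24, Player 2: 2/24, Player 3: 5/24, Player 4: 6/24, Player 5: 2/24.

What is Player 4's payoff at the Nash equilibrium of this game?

Each unit j contributes comes back to j as 2.7 × (j's share), so j prefers to contribute only if that share exceeds 1/2.7 = 0.3704; otherwise keeping the unit dominates.
Player 1 alone (share 9/24) is above the threshold, contributing 39; the remaining 4 contribute 0. Total contributed: 39.
Player 4 keeps 39 and receives 2.7 × 39 × 6/24 = 26.33 from the restocking fund, for a payoff of 65.33.

65.33 dollars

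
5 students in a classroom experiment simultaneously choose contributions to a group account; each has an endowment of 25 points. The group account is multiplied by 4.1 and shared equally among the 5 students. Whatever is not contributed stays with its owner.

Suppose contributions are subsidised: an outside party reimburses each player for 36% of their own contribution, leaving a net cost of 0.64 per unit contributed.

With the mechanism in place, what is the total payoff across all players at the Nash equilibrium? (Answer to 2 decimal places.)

The effective private return per unit is now (4.1/5) / 0.64 = 1.2813 > 1, so every player's dominant strategy flips to full contribution.
At the Nash equilibrium everyone contributes 25. Group total payoff = 5 × (25 × 0.36 + 4.1 × 25) = 557.50.

557.50 points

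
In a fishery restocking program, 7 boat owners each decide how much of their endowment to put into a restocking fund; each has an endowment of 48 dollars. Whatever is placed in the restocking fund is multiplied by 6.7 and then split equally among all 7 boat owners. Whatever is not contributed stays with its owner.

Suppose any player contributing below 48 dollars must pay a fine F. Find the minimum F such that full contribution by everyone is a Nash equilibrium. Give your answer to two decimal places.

2.06 dollars

Given the others contribute fully, the best deviation is to contribute 0 (any partial contribution still incurs the fine and gives up units whose private return 0.9571 is below 1).
Deviating from 48 to 0 saves 48 dollars but forfeits the deviator's share of the drop in the restocking fund: 6.7/7 × 48 = 45.94.
So the deviation gain is 48 − 45.94 = 2.06, and the fine must be at least 2.06 dollars to wipe it out.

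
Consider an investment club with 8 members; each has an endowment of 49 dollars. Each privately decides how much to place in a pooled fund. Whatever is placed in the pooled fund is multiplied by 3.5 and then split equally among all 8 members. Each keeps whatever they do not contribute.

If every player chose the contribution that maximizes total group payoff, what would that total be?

Each contributed unit returns 3.500 to the group as a whole (0.4375 to each of 8 players), which exceeds 1, so the social optimum is full contribution: group total = 3.500 × 392 = 1372.00.

1372.00 dollars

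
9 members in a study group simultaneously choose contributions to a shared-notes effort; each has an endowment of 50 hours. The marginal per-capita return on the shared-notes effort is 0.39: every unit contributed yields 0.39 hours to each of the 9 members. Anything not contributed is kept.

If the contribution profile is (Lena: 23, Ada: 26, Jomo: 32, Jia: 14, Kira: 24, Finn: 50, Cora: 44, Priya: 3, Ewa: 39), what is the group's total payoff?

1090.05 hours

Total contributed: 23 + 26 + 32 + 14 + 24 + 50 + 44 + 3 + 39 = 255; total kept: 9 × 50 − 255 = 195.
The shared-notes effort pays out 0.39 × 9 × 255 = 895.05 in aggregate.
Group total = 195 + 895.05 = 1090.05.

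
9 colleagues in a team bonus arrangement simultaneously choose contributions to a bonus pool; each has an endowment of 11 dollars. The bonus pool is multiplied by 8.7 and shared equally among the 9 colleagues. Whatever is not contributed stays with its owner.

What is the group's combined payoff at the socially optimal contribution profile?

861.30 dollars

Each contributed unit returns 8.700 to the group as a whole (0.9667 to each of 9 players), which exceeds 1, so the social optimum is full contribution: group total = 8.700 × 99 = 861.30.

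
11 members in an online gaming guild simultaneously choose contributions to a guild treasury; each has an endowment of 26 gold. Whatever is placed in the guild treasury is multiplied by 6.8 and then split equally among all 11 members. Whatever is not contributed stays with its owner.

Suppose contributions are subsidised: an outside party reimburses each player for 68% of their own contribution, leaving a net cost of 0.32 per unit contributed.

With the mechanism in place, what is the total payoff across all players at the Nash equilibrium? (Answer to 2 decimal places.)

2139.28 gold

Under the mechanism each unit contributed yields (6.8/11) / 0.32 = 1.9318 back to its contributor per unit of net cost, which exceeds 1, making full contribution the dominant choice for everyone.
So the Nash equilibrium is full contribution by all 11; the group earns 11 × (26 × 0.68 + 6.8 × 26) = 2139.28.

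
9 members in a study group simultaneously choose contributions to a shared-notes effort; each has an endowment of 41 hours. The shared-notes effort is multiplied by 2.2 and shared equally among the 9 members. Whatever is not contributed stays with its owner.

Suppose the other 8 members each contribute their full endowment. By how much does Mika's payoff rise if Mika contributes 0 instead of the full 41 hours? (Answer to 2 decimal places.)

Switching from a contribution of 41 to 0 lets Mika keep an extra 41 hours, but lowers the shared-notes effort by 41, which costs Mika their own share of that drop: 2.2/9 × 41 = 10.02.
Net gain = 41 − 10.02 = 30.98. The private return per contributed unit (0.2444) is below 1, so free-riding is indeed the best response regardless of what the others do.

30.98 hours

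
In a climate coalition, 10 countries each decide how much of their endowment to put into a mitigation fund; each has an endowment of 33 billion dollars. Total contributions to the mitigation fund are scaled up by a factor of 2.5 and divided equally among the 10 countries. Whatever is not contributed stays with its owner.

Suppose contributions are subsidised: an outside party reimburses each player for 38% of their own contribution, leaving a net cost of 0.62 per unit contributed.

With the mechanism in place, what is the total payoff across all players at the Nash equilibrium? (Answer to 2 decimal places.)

The effective private return is (2.5/10) / 0.62 = 0.4032, which is still under 1, so the mechanism doesn't change anyone's dominant strategy: zero contribution.
Everyone keeps their endowment and the group total is 10 × 33 = 330.

330.00 billion dollars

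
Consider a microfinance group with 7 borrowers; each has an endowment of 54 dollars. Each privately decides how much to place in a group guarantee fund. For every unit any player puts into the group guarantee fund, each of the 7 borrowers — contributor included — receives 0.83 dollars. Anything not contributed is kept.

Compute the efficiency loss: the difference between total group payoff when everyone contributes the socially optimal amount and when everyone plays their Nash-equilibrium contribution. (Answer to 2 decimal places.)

The private return per contributed unit is 0.83 < 1, so contributing 0 is dominant for every player. At the Nash equilibrium everyone keeps their 54, and the group total is 7 × 54 = 378.
Each contributed unit returns 5.810 to the group as a whole (0.83 to each of 7 players), which exceeds 1, so the social optimum is full contribution: group total = 5.810 × 378 = 2196.18.
Efficiency loss = 2196.18 − 378 = 1818.18.

1818.18 dollars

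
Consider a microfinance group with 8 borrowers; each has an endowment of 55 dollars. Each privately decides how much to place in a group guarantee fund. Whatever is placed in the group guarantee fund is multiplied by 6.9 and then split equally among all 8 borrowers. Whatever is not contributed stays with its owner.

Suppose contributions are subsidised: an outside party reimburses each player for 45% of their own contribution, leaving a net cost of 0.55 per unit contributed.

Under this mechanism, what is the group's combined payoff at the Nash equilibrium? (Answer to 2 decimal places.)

Under the mechanism each unit contributed yields (6.9/8) / 0.55 = 1.5682 back to its contributor per unit of net cost, which exceeds 1, making full contribution the dominant choice for everyone.
At the Nash equilibrium everyone contributes 55. Group total payoff = 8 × (55 × 0.45 + 6.9 × 55) = 3234.00.

3234.00 dollars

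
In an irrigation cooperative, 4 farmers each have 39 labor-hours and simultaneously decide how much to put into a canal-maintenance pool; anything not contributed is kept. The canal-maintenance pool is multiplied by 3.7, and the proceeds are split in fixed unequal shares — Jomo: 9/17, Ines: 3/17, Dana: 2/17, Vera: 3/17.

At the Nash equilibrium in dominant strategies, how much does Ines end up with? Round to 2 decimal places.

A player with share s gets back 3.7·s per unit contributed, so full contribution is dominant for anyone with s > 1/3.7 = 0.2703 and zero contribution is dominant for anyone below.
The only share above 0.2703 is Jomo's 9/17, contributing 39; the remaining 3 contribute 0. Total contributed: 39.
Ines keeps 39 and receives 3.7 × 39 × 3/17 = 25.46 from the canal-maintenance pool, for a payoff of 64.46.

64.46 labor-hours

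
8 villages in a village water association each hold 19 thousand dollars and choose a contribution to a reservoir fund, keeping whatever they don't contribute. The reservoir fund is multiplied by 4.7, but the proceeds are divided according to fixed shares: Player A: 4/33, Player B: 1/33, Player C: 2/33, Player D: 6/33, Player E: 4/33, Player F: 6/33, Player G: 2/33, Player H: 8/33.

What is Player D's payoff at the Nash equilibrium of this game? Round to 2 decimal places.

35.24 thousand dollars

Each unit j contributes comes back to j as 4.7 × (j's share), so j prefers to contribute only if that share exceeds 1/4.7 = 0.2128; otherwise keeping the unit dominates.
The only share above 0.2128 is Player H's 8/33, contributing 19; the remaining 7 contribute 0. Total contributed: 19.
Player D keeps 19 and receives 4.7 × 19 × 6/33 = 16.24 from the reservoir fund, for a payoff of 35.24.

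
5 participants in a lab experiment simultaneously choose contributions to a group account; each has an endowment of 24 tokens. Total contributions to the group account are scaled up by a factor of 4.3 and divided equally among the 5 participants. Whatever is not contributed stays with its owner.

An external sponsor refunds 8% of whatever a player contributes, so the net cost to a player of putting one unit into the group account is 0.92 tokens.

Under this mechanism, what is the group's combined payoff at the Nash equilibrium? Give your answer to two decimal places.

The effective private return is (4.3/5) / 0.92 = 0.9348, which is still under 1, so the mechanism doesn't change anyone's dominant strategy: zero contribution.
Everyone keeps their endowment and the group total is 5 × 24 = 120.

120.00 tokens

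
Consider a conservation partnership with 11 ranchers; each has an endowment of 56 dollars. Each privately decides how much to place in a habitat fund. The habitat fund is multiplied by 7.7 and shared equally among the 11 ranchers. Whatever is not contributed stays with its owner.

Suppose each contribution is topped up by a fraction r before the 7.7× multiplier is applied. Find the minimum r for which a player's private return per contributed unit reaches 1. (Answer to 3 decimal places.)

0.429

With matching at rate r, one contributed unit becomes (1 + r) in the habitat fund and returns 7.7 × (1 + r) / 11 to the contributor.
Setting this equal to 1: 1 + r = 11/7.7 = 1.4286.
So the minimum matching rate is r = 1.4286 − 1 = 0.429.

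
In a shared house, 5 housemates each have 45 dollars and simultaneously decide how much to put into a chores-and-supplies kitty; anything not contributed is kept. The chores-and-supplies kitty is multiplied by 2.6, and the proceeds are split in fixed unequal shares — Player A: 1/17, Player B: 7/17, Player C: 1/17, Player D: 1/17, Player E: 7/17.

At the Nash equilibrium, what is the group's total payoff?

For player j, contributing a unit is worthwhile iff 2.6 × (j's share) ≥ 1, i.e. iff j's share is at least 0.3846.
Player B and Player E clear that bar, contributing 45 each; the remaining 3 contribute 0. Total contributed: 90.
The chores-and-supplies kitty pays out 2.6 × 90 = 234.00 in total (split across the unequal shares, but the aggregate is all that matters for the group sum).
The 3 free-riders keep 45 each, adding 135. Group total = 135 + 234.00 = 369.00.

369.00 dollars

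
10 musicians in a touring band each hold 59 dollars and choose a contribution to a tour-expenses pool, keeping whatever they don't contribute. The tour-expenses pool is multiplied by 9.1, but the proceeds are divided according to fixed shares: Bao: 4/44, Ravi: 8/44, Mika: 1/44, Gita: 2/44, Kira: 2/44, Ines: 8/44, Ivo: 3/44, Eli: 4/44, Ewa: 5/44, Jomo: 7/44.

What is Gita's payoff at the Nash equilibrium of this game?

For player j, contributing a unit is worthwhile iff 9.1 × (j's share) ≥ 1, i.e. iff j's share is at least 0.1099.
Ravi, Ines, Ewa and Jomo clear that bar, contributing 59 each; the remaining 6 contribute 0. Total contributed: 236.
Gita keeps 59 and receives 9.1 × 236 × 2/44 = 97.62 from the tour-expenses pool, for a payoff of 156.62.

156.62 dollars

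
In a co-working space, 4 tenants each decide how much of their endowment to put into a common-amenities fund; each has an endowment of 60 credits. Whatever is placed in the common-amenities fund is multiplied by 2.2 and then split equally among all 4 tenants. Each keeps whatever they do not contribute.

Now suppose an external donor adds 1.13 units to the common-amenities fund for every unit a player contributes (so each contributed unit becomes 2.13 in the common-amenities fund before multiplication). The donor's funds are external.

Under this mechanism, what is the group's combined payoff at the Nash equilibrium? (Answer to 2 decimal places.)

Under the mechanism each unit contributed yields 2.2 × 2.13 / 4 = 1.1715 back to its contributor per unit of net cost, which exceeds 1, making full contribution the dominant choice for everyone.
At the Nash equilibrium everyone contributes 60. Group total payoff = 2.2 × 2.13 × 240 = 1124.64.

1124.64 credits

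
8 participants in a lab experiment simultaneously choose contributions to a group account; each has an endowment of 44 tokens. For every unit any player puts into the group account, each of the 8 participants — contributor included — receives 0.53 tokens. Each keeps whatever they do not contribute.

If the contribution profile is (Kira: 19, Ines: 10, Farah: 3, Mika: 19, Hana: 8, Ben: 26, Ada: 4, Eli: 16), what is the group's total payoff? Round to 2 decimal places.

Total contributed: 19 + 10 + 3 + 19 + 8 + 26 + 4 + 16 = 105; total kept: 8 × 44 − 105 = 247.
The group account pays out 0.53 × 8 × 105 = 445.20 in aggregate.
Group total = 247 + 445.20 = 692.20.

692.20 tokens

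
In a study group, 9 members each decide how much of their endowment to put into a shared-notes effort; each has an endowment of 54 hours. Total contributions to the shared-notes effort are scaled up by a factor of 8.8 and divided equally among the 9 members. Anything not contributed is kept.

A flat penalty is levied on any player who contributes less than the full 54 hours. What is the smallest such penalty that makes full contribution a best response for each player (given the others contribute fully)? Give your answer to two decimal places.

1.20 hours

Given the others contribute fully, the best deviation is to contribute 0 (any partial contribution still incurs the fine and gives up units whose private return 0.9778 is below 1).
Deviating from 54 to 0 saves 54 hours but forfeits the deviator's share of the drop in the shared-notes effort: 8.8/9 × 54 = 52.80.
So the deviation gain is 54 − 52.80 = 1.20, and the fine must be at least 1.20 hours to wipe it out.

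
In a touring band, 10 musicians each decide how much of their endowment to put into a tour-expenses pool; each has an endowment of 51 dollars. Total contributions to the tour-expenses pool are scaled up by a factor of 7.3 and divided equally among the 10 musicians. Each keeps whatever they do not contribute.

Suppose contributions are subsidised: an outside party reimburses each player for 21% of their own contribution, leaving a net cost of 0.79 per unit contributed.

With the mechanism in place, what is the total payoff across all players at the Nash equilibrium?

510.00 dollars

With the mechanism, a contributed unit returns (7.3/10) / 0.79 = 0.9241 per unit of net cost — still below 1 — so contributing 0 remains dominant for every player.
Everyone keeps their endowment and the group total is 10 × 51 = 510.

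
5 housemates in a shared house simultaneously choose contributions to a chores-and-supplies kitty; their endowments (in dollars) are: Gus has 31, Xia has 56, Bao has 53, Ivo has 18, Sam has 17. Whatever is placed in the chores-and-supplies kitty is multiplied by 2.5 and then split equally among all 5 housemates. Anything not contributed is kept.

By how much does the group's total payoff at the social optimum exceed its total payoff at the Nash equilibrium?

262.50 dollars

The private return per contributed unit is 2.5/5 = 0.5000 < 1 for every player regardless of endowment, so the Nash equilibrium is zero contribution and the group total is Σ E_j = 31 + 56 + 53 + 18 + 17 = 175.
Each contributed unit returns 2.500 to the group, so the social optimum is full contribution by everyone: group total = 2.500 × 175 = 437.50.
Efficiency loss = (2.500 − 1) × 175 = 262.50.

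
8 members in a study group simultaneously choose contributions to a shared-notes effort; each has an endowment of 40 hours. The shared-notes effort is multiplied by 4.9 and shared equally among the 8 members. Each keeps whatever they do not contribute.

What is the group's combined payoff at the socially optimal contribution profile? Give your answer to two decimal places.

1568.00 hours

Each contributed unit returns 4.900 to the group as a whole (0.6125 to each of 8 players), which exceeds 1, so the social optimum is full contribution: group total = 4.900 × 320 = 1568.00.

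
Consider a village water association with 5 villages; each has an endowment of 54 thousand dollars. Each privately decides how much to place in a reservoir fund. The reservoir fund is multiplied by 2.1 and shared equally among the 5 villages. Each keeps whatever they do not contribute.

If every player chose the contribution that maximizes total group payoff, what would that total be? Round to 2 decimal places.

567.00 thousand dollars

Each contributed unit returns 2.100 to the group as a whole (0.4200 to each of 5 players), which exceeds 1, so the social optimum is full contribution: group total = 2.100 × 270 = 567.00.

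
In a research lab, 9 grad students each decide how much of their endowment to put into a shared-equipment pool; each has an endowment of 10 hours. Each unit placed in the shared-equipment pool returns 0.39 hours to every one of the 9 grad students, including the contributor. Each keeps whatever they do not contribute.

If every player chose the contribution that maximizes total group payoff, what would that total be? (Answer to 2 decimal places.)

315.90 hours

Each contributed unit returns 3.510 to the group as a whole (0.39 to each of 9 players), which exceeds 1, so the social optimum is full contribution: group total = 3.510 × 90 = 315.90.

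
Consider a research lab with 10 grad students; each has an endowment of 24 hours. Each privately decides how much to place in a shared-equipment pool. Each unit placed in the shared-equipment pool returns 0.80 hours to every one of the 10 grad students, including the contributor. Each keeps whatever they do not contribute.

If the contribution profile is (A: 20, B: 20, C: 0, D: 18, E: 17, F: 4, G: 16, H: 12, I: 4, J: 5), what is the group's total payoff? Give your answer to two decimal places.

1052.00 hours

Total contributed: 20 + 20 + 0 + 18 + 17 + 4 + 16 + 12 + 4 + 5 = 116; total kept: 10 × 24 − 116 = 124.
The shared-equipment pool pays out 0.80 × 10 × 116 = 928.00 in aggregate.
Group total = 124 + 928.00 = 1052.00.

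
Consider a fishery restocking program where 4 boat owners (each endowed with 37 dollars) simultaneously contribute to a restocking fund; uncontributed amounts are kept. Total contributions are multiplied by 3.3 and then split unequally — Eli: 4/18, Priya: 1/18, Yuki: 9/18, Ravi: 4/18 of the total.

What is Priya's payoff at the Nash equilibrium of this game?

For player j, contributing a unit is worthwhile iff 3.3 × (j's share) ≥ 1, i.e. iff j's share is at least 0.3030.
Only Yuki (9/18) clears that bar, contributing 37; the remaining 3 contribute 0. Total contributed: 37.
Priya keeps 37 and receives 3.3 × 37 × 1/18 = 6.78 from the restocking fund, for a payoff of 43.78.

43.78 dollars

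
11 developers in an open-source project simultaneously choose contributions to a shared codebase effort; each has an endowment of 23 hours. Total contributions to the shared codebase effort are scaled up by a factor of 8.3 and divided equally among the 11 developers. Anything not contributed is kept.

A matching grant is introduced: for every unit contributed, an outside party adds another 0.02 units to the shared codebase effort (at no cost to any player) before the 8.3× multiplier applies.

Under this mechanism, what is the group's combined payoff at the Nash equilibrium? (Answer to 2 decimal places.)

The effective private return is 8.3 × 1.02 / 11 = 0.7696, which is still under 1, so the mechanism doesn't change anyone's dominant strategy: zero contribution.
At the Nash equilibrium no one contributes; group total payoff = 11 × 23 = 253.

253.00 hours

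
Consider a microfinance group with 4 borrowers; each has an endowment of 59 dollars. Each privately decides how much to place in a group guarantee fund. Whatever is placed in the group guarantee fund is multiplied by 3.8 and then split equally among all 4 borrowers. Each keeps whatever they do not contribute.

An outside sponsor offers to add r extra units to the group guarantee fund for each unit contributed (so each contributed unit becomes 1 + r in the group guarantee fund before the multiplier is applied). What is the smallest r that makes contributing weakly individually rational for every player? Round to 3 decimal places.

With matching at rate r, one contributed unit becomes (1 + r) in the group guarantee fund and returns 3.8 × (1 + r) / 4 to the contributor.
Setting this equal to 1: 1 + r = 4/3.8 = 1.0526.
So the minimum matching rate is r = 1.0526 − 1 = 0.053.

0.053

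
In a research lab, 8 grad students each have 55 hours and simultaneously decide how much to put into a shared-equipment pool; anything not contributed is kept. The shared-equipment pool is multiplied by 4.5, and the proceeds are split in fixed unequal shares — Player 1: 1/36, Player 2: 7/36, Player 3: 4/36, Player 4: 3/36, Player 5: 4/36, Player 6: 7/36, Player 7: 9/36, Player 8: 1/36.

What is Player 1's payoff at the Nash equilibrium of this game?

Each unit j contributes comes back to j as 4.5 × (j's share), so j prefers to contribute only if that share exceeds 1/4.5 = 0.2222; otherwise keeping the unit dominates.
The only share above 0.2222 is Player 7's 9/36, contributing 55; the remaining 7 contribute 0. Total contributed: 55.
Player 1 keeps 55 and receives 4.5 × 55 × 1/36 = 6.88 from the shared-equipment pool, for a payoff of 61.88.

61.88 hours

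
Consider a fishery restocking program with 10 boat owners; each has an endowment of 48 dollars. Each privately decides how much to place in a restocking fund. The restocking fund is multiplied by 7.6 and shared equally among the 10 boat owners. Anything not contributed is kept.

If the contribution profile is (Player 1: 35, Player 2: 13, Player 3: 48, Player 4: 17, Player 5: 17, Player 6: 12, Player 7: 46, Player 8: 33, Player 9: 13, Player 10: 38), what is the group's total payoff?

2275.20 dollars

Total contributed: 35 + 13 + 48 + 17 + 17 + 12 + 46 + 33 + 13 + 38 = 272; total kept: 10 × 48 − 272 = 208.
The restocking fund pays out 7.6 × 272 = 2067.20 in aggregate.
Group total = 208 + 2067.20 = 2275.20.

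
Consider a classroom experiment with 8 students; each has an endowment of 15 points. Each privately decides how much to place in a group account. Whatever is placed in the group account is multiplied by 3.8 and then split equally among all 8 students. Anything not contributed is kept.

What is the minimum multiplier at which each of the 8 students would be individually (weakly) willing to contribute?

A contributed unit returns (multiplier)/8 to its contributor.
This reaches 1 exactly when the multiplier is 8.

8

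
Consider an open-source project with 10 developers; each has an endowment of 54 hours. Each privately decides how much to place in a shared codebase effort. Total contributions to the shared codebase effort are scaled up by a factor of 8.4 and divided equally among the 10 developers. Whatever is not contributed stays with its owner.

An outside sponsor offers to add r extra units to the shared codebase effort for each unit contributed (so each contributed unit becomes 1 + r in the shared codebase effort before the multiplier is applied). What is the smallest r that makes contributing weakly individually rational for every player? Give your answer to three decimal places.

0.190

With matching at rate r, one contributed unit becomes (1 + r) in the shared codebase effort and returns 8.4 × (1 + r) / 10 to the contributor.
Setting this equal to 1: 1 + r = 10/8.4 = 1.1905.
So the minimum matching rate is r = 1.1905 − 1 = 0.190.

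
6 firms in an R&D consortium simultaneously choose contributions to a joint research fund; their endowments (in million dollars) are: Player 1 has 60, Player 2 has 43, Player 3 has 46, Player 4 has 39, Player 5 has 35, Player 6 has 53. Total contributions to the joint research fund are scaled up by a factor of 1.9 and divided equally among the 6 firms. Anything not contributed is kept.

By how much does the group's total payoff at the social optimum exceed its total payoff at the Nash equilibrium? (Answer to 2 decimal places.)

248.40 million dollars

The private return per contributed unit is 1.9/6 = 0.3167 < 1 for every player regardless of endowment, so the Nash equilibrium is zero contribution and the group total is Σ E_j = 60 + 43 + 46 + 39 + 35 + 53 = 276.
Each contributed unit returns 1.900 to the group, so the social optimum is full contribution by everyone: group total = 1.900 × 276 = 524.40.
Efficiency loss = (1.900 − 1) × 276 = 248.40.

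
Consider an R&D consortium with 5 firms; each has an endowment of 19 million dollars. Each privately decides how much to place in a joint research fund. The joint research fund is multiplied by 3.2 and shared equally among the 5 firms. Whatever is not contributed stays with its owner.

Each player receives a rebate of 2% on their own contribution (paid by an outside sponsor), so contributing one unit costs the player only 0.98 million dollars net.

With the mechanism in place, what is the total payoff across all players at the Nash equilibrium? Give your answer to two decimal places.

Even with the mechanism, each unit contributed returns only (3.2/5) / 0.98 = 0.6531 per unit of net cost, so contributing nothing is still dominant.
At the Nash equilibrium no one contributes; group total payoff = 5 × 19 = 95.

95.00 million dollars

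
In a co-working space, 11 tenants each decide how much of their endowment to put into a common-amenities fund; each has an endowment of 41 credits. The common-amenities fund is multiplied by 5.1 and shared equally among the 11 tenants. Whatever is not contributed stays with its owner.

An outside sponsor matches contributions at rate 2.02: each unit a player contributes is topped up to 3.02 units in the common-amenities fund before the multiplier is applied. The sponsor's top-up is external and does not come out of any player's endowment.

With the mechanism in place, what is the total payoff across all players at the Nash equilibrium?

6946.30 credits

With the mechanism, a contributed unit returns 5.1 × 3.02 / 11 = 1.4002 per unit of net cost to the contributor — now above 1 — so contributing fully is weakly dominant for every player.
So the Nash equilibrium is full contribution by all 11; the group earns 5.1 × 3.02 × 451 = 6946.30.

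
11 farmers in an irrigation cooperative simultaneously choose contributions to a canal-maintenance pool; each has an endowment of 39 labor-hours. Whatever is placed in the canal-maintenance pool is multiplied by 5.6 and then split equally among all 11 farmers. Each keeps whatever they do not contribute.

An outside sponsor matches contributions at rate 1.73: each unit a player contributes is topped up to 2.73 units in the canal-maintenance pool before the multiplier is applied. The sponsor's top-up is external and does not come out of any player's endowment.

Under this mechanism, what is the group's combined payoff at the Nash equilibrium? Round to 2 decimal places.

The effective private return per unit is now 5.6 × 2.73 / 11 = 1.3898 > 1, so every player's dominant strategy flips to full contribution.
At the Nash equilibrium everyone contributes 39. Group total payoff = 5.6 × 2.73 × 429 = 6558.55.

6558.55 labor-hours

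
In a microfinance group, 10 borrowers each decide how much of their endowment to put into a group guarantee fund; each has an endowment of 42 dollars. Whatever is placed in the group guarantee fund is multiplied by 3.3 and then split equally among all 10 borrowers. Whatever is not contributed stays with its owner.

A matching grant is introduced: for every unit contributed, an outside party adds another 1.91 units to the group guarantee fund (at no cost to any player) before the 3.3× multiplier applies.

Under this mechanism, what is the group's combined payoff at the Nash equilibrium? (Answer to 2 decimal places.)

Even with the mechanism, each unit contributed returns only 3.3 × 2.91 / 10 = 0.9603 per unit of net cost, so contributing nothing is still dominant.
Everyone keeps their endowment and the group total is 10 × 42 = 420.

420.00 dollars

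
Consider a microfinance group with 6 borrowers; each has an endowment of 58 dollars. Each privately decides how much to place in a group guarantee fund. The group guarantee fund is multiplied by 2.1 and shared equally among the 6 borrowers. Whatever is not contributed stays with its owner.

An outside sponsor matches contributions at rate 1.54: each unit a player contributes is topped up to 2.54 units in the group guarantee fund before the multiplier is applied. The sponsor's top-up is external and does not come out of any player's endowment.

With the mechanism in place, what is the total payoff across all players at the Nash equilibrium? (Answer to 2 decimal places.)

With the mechanism, a contributed unit returns 2.1 × 2.54 / 6 = 0.8890 per unit of net cost — still below 1 — so contributing 0 remains dominant for every player.
At the Nash equilibrium no one contributes; group total payoff = 6 × 58 = 348.

348.00 dollars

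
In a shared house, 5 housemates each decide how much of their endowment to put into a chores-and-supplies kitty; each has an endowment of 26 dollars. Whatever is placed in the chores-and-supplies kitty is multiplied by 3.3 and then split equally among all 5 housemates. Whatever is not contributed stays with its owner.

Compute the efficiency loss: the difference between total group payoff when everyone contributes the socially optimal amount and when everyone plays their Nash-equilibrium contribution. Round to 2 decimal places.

299.00 dollars

Each contributed unit returns 3.3/5 = 0.6600 to its contributor — below 1 — so contributing 0 is dominant for every player. At the Nash equilibrium everyone keeps their 26, and the group total is 5 × 26 = 130.
Each contributed unit returns 3.300 to the group as a whole (0.6600 to each of 5 players), which exceeds 1, so the social optimum is full contribution: group total = 3.300 × 130 = 429.00.
Efficiency loss = 429.00 − 130 = 299.00.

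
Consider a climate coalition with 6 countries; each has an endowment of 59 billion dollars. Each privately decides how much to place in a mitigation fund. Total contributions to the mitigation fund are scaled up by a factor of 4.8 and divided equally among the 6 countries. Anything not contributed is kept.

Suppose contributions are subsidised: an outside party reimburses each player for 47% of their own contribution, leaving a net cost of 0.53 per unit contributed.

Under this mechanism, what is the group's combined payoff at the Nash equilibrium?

1865.58 billion dollars

Under the mechanism each unit contributed yields (4.8/6) / 0.53 = 1.5094 back to its contributor per unit of net cost, which exceeds 1, making full contribution the dominant choice for everyone.
At the Nash equilibrium everyone contributes 59. Group total payoff = 6 × (59 × 0.47 + 4.8 × 59) = 1865.58.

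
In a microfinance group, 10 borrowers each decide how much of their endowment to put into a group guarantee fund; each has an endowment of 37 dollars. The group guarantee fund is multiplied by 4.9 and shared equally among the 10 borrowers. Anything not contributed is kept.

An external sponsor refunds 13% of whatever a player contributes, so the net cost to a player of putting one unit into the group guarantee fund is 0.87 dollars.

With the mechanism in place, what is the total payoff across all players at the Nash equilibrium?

With the mechanism, a contributed unit returns (4.9/10) / 0.87 = 0.5632 per unit of net cost — still below 1 — so contributing 0 remains dominant for every player.
At the Nash equilibrium no one contributes; group total payoff = 10 × 37 = 370.

370.00 dollars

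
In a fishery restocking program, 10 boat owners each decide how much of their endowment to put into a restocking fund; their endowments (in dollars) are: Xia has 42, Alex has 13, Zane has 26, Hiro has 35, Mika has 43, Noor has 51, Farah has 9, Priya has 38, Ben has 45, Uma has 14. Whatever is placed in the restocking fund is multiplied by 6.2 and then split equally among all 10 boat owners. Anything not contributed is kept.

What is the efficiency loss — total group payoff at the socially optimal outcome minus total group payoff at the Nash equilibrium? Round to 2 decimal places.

The private return per contributed unit is 6.2/10 = 0.6200 < 1 for every player regardless of endowment, so the Nash equilibrium is zero contribution and the group total is Σ E_j = 42 + 13 + 26 + 35 + 43 + 51 + 9 + 38 + 45 + 14 = 316.
Each contributed unit returns 6.200 to the group, so the social optimum is full contribution by everyone: group total = 6.200 × 316 = 1959.20.
Efficiency loss = (6.200 − 1) × 316 = 1643.20.

1643.20 dollars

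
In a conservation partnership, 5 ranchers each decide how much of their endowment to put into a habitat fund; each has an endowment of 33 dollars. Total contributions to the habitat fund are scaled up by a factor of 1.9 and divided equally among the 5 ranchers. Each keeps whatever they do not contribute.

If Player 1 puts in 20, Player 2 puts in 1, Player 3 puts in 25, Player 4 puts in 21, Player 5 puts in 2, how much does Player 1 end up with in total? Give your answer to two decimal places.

39.22 dollars

Total contributed: 20 + 1 + 25 + 21 + 2 = 69.
Each receives 1.9 × 69 / 5 = 26.22 from the habitat fund.
Player 1 keeps 33 − 20 = 13, so Player 1's payoff is 13 + 26.22 = 39.22.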